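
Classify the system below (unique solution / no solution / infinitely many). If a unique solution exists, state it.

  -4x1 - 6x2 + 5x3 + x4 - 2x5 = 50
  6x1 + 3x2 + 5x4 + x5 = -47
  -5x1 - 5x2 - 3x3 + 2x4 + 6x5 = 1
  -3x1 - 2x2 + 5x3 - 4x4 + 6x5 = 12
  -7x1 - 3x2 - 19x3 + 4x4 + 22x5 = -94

no solution

Row-reduce:
R1 ← R1 / (-4).
R2 ← R2 − 6·R1.
R3 ← R3 + 5·R1.
R4 ← R4 + 3·R1.
R5 ← R5 + 7·R1.
R2 ← R2 / (-6).
R1 ← R1 − 3/2·R2.
R3 ← R3 − 5/2·R2.
R4 ← R4 − 5/2·R2.
R5 ← R5 − 15/2·R2.
R3 ← R3 / (-49/8).
R1 ← R1 − 5/8·R3.
R2 ← R2 + 5/4·R3.
R4 ← R4 − 35/8·R3.
R5 ← R5 + 147/8·R3.
R4 ← R4 / (3/7).
R1 ← R1 − 254/147·R4.
R2 ← R2 + 263/147·R4.
R3 ← R3 + 83/147·R4.
Row 5 reduces to 0 = 3, a contradiction. The system is inconsistent.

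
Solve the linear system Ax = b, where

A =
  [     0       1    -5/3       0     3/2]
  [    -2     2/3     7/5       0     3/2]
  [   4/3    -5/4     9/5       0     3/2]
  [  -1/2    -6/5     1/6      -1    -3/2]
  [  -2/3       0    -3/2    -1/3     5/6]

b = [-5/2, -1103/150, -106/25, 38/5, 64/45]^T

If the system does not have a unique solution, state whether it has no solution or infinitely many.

x_1 = 0, x_2 = -2, x_3 = -9/5, x_4 = -2, x_5 = -7/3

Row-reduce the augmented matrix:
Swap R1 and R2.
R1 ← R1 / (-2).
R3 ← R3 − 4/3·R1.
R4 ← R4 + 1/2·R1.
R5 ← R5 + 2/3·R1.
R1 ← R1 + 1/3·R2.
R3 ← R3 + 29/36·R2.
R4 ← R4 + 41/30·R2.
R5 ← R5 + 2/9·R2.
R3 ← R3 / (751/540).
R1 ← R1 + 113/90·R3.
R2 ← R2 + 5/3·R3.
R4 ← R4 + 443/180·R3.
R5 ← R5 + 631/270·R3.
R4 ← R4 / (-1).
R5 ← R5 + 1/3·R4.
R5 ← R5 / (209639/45060).
R1 ← R1 − 4653/1502·R5.
R2 ← R2 − 4464/751·R5.
R3 ← R3 − 4005/1502·R5.
R4 ← R4 + 25299/3755·R5.
Reading off the reduced rows gives x_1 = 0, x_2 = -2, x_3 = -9/5, x_4 = -2, x_5 = -7/3.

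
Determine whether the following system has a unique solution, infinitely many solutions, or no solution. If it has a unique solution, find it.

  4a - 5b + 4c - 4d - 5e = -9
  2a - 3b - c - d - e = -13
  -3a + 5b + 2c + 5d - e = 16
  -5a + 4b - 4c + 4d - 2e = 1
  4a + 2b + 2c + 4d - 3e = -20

a = -5, b = -1, c = 4, d = 0, e = 2

Row-reduce the augmented matrix:
R1 ← R1 / (4).
R2 ← R2 − 2·R1.
R3 ← R3 + 3·R1.
R4 ← R4 + 5·R1.
R5 ← R5 − 4·R1.
R2 ← R2 / (-1/2).
R1 ← R1 + 5/4·R2.
R3 ← R3 − 5/4·R2.
R4 ← R4 + 9/4·R2.
R5 ← R5 − 7·R2.
R3 ← R3 / (-5/2).
R1 ← R1 − 17/2·R3.
R2 ← R2 − 6·R3.
R4 ← R4 − 29/2·R3.
R5 ← R5 + 44·R3.
R4 ← R4 / (103/5).
R1 ← R1 − 59/5·R4.
R2 ← R2 − 44/5·R4.
R3 ← R3 + 9/5·R4.
R5 ← R5 + 286/5·R4.
R5 ← R5 / (-1767/103).
R1 ← R1 − 362/103·R5.
R2 ← R2 − 359/103·R5.
R3 ← R3 + 146/103·R5.
R4 ← R4 + 104/103·R5.
Reading off the reduced rows gives a = -5, b = -1, c = 4, d = 0, e = 2.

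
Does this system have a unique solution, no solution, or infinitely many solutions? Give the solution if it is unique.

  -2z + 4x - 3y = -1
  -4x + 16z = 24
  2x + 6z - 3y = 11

infinitely many solutions

Row-reduce:
R1 ← R1 / (4).
R2 ← R2 + 4·R1.
R3 ← R3 − 2·R1.
R2 ← R2 / (-3).
R1 ← R1 + 3/4·R2.
R3 ← R3 + 3/2·R2.
Rank is 2 with 3 unknowns, leaving z free.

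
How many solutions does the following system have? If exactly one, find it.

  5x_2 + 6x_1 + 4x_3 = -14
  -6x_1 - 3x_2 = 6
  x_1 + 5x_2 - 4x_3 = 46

Row-reduce the augmented matrix:
R1 ← R1 / (6).
R2 ← R2 + 6·R1.
R3 ← R3 − 1·R1.
R2 ← R2 / (2).
R1 ← R1 − 5/6·R2.
R3 ← R3 − 25/6·R2.
R3 ← R3 / (-13).
R1 ← R1 + 1·R3.
R2 ← R2 − 2·R3.
Reading off the reduced rows gives x_1 = -4, x_2 = 6, x_3 = -5.

x_1 = -4, x_2 = 6, x_3 = -5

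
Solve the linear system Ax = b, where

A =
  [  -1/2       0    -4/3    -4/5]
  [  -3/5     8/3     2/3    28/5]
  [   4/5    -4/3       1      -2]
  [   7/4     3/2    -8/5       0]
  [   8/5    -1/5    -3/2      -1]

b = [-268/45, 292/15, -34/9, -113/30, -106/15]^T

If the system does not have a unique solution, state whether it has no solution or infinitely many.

x_1 = 0, x_2 = 1/3, x_3 = 8/3, x_4 = 3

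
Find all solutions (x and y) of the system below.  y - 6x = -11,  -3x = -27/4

x = 9/4, y = 5/2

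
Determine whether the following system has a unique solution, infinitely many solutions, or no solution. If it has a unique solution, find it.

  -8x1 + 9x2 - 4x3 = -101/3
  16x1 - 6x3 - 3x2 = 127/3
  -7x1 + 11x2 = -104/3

Row-reduce the augmented matrix:
R1 ← R1 / (-8).
R2 ← R2 − 16·R1.
R3 ← R3 + 7·R1.
R2 ← R2 / (15).
R1 ← R1 + 9/8·R2.
R3 ← R3 − 25/8·R2.
R3 ← R3 / (77/12).
R1 ← R1 + 11/20·R3.
R2 ← R2 + 14/15·R3.
Reading off the reduced rows gives x1 = 7/3, x2 = -5/3, x3 = 0.

x1 = 7/3, x2 = -5/3, x3 = 0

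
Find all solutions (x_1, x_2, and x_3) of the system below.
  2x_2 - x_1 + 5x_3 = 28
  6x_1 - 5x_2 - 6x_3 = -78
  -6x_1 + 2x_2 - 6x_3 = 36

x_1 = -6, x_2 = 6, x_3 = 2

Row-reduce the augmented matrix:
R1 ← R1 / (-1).
R2 ← R2 − 6·R1.
R3 ← R3 + 6·R1.
R2 ← R2 / (7).
R1 ← R1 + 2·R2.
R3 ← R3 + 10·R2.
R3 ← R3 / (-12/7).
R1 ← R1 − 13/7·R3.
R2 ← R2 − 24/7·R3.
Reading off the reduced rows gives x_1 = -6, x_2 = 6, x_3 = 2.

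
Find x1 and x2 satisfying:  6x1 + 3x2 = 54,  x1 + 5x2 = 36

x1 = 6, x2 = 6

From equation 2: x1 = 36 − 5·x2.
Substitute into equation 1 and solve: x2 = 6.
Then x1 = 6.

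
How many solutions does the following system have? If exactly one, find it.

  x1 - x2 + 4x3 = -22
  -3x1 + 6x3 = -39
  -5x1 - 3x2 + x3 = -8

x1 = 1, x2 = -1, x3 = -6

Row-reduce the augmented matrix:
R2 ← R2 + 3·R1.
R3 ← R3 + 5·R1.
R2 ← R2 / (-3).
R1 ← R1 + 1·R2.
R3 ← R3 + 8·R2.
R3 ← R3 / (-27).
R1 ← R1 + 2·R3.
R2 ← R2 + 6·R3.
Reading off the reduced rows gives x1 = 1, x2 = -1, x3 = -6.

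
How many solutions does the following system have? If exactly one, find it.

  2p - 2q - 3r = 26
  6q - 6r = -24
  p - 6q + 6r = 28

p = 4, q = -6, r = -2

Row-reduce the augmented matrix:
R1 ← R1 / (2).
R3 ← R3 − 1·R1.
R2 ← R2 / (6).
R1 ← R1 + 1·R2.
R3 ← R3 + 5·R2.
R3 ← R3 / (5/2).
R1 ← R1 + 5/2·R3.
R2 ← R2 + 1·R3.
Reading off the reduced rows gives p = 4, q = -6, r = -2.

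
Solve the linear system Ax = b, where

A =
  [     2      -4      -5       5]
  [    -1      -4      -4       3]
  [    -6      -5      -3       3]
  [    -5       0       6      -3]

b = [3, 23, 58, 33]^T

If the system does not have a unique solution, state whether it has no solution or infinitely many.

Row-reduce the augmented matrix:
R1 ← R1 / (2).
R2 ← R2 + 1·R1.
R3 ← R3 + 6·R1.
R4 ← R4 + 5·R1.
R2 ← R2 / (-6).
R1 ← R1 + 2·R2.
R3 ← R3 + 17·R2.
R4 ← R4 + 10·R2.
R3 ← R3 / (5/12).
R1 ← R1 + 1/3·R3.
R2 ← R2 − 13/12·R3.
R4 ← R4 − 13/3·R3.
R4 ← R4 / (-124/5).
R1 ← R1 − 13/5·R4.
R2 ← R2 + 36/5·R4.
R3 ← R3 − 29/5·R4.
Reading off the reduced rows gives x_1 = -6, x_2 = -5, x_3 = 0, x_4 = -1.

x_1 = -6, x_2 = -5, x_3 = 0, x_4 = -1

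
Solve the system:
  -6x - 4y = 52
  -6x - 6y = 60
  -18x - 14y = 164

x = -6, y = -4

Row-reduce the augmented matrix:
R1 ← R1 / (-6).
R2 ← R2 + 6·R1.
R3 ← R3 + 18·R1.
R2 ← R2 / (-2).
R1 ← R1 − 2/3·R2.
R3 ← R3 + 2·R2.
R3 reduces to 0 = 0, so the extra equation is consistent.
Reading off the reduced rows gives x = -6, y = -4.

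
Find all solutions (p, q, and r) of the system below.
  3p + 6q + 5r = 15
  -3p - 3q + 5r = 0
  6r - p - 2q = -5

p = -5, q = 5, r = 0

Row-reduce the augmented matrix:
R1 ← R1 / (3).
R2 ← R2 + 3·R1.
R3 ← R3 + 1·R1.
R2 ← R2 / (3).
R1 ← R1 − 2·R2.
R3 ← R3 / (23/3).
R1 ← R1 + 5·R3.
R2 ← R2 − 10/3·R3.
Reading off the reduced rows gives p = -5, q = 5, r = 0.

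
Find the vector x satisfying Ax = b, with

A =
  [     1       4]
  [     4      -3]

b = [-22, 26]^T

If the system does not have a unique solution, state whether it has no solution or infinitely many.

Row-reduce the augmented matrix:
R2 ← R2 − 4·R1.
R2 ← R2 / (-19).
R1 ← R1 − 4·R2.
Reading off the reduced rows gives x_1 = 2, x_2 = -6.

x_1 = 2, x_2 = -6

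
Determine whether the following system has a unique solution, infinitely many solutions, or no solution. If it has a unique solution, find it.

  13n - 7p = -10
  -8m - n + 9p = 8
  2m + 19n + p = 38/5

m = 1, n = 1/5, p = 9/5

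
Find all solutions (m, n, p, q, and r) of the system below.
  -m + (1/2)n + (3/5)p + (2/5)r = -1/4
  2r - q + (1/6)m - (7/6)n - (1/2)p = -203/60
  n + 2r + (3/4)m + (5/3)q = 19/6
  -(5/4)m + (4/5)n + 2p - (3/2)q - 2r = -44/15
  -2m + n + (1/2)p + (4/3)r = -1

m = 0, n = -1/2, p = 1/3, q = 14/5, r = -1/2

Row-reduce the augmented matrix:
R1 ← R1 / (-1).
R2 ← R2 − 1/6·R1.
R3 ← R3 − 3/4·R1.
R4 ← R4 + 5/4·R1.
R5 ← R5 + 2·R1.
R2 ← R2 / (-13/12).
R1 ← R1 + 1/2·R2.
R3 ← R3 − 11/8·R2.
R4 ← R4 − 7/40·R2.
R3 ← R3 / (-3/52).
R1 ← R1 + 27/65·R3.
R2 ← R2 − 24/65·R3.
R4 ← R4 − 1541/1300·R3.
R5 ← R5 + 7/10·R3.
R4 ← R4 / (2927/450).
R1 ← R1 + 12/5·R4.
R2 ← R2 − 52/15·R4.
R3 ← R3 + 62/9·R4.
R5 ← R5 + 217/45·R4.
R5 ← R5 / (124568/8781).
R1 ← R1 + 808/2927·R5.
R2 ← R2 + 67780/2927·R5.
R3 ← R3 − 57088/2927·R5.
R4 ← R4 − 44544/2927·R5.
Reading off the reduced rows gives m = 0, n = -1/2, p = 1/3, q = 14/5, r = -1/2.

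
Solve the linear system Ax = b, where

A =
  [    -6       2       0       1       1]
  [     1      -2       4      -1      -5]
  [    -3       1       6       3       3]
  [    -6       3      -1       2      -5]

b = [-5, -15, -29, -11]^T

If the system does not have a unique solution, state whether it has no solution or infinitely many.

infinitely many solutions

Row-reduce:
R1 ← R1 / (-6).
R2 ← R2 − 1·R1.
R3 ← R3 + 3·R1.
R4 ← R4 + 6·R1.
R2 ← R2 / (-5/3).
R1 ← R1 + 1/3·R2.
R4 ← R4 − 1·R2.
R3 ← R3 / (6).
R1 ← R1 + 4/5·R3.
R2 ← R2 + 12/5·R3.
R4 ← R4 − 7/5·R3.
R4 ← R4 / (-1/12).
R1 ← R1 − 1/3·R4.
R2 ← R2 − 3/2·R4.
R3 ← R3 − 5/12·R4.
Rank is 4 with 5 unknowns, leaving x_5 free.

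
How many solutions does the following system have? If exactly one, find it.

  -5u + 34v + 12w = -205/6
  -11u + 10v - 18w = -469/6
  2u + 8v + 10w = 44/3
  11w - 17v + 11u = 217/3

u = 3/2, v = -5/3, w = 5/2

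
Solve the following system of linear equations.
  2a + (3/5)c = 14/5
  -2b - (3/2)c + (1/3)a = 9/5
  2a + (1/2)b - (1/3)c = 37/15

a = 7/5, b = -2/3, c = 0

Row-reduce the augmented matrix:
R1 ← R1 / (2).
R2 ← R2 − 1/3·R1.
R3 ← R3 − 2·R1.
R2 ← R2 / (-2).
R3 ← R3 − 1/2·R2.
R3 ← R3 / (-4/3).
R1 ← R1 − 3/10·R3.
R2 ← R2 − 4/5·R3.
Reading off the reduced rows gives a = 7/5, b = -2/3, c = 0.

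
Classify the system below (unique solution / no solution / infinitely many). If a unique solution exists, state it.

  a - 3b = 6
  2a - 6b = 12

Row-reduce:
R2 ← R2 − 2·R1.
Rank is 1 with 2 unknowns, leaving b free.

infinitely many solutions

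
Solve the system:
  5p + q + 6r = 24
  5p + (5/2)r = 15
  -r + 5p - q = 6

Row-reduce:
R1 ← R1 / (5).
R2 ← R2 − 5·R1.
R3 ← R3 − 5·R1.
R2 ← R2 / (-1).
R1 ← R1 − 1/5·R2.
R3 ← R3 + 2·R2.
Rank is 2 with 3 unknowns, leaving r free.

infinitely many solutions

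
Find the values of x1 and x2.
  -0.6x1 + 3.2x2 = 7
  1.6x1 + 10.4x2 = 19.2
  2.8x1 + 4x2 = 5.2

Row-reduce the augmented matrix:
R1 ← R1 / (-3/5).
R2 ← R2 − 8/5·R1.
R3 ← R3 − 14/5·R1.
R2 ← R2 / (284/15).
R1 ← R1 + 16/3·R2.
R3 ← R3 − 284/15·R2.
R3 reduces to 0 = 0, so the extra equation is consistent.
Reading off the reduced rows gives x1 = -1, x2 = 2.

x1 = -1, x2 = 2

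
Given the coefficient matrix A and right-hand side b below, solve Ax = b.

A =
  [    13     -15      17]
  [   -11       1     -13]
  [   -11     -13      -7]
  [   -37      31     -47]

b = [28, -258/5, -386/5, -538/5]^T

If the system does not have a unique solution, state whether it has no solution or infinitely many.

Row-reduce the augmented matrix:
R1 ← R1 / (13).
R2 ← R2 + 11·R1.
R3 ← R3 + 11·R1.
R4 ← R4 + 37·R1.
R2 ← R2 / (-152/13).
R1 ← R1 + 15/13·R2.
R3 ← R3 + 334/13·R2.
R4 ← R4 + 152/13·R2.
R3 ← R3 / (165/38).
R1 ← R1 − 89/76·R3.
R2 ← R2 + 9/76·R3.
R4 reduces to 0 = 0, so the extra equation is consistent.
Reading off the reduced rows gives x_1 = 14/5, x_2 = 13/5, x_3 = 9/5.

x_1 = 14/5, x_2 = 13/5, x_3 = 9/5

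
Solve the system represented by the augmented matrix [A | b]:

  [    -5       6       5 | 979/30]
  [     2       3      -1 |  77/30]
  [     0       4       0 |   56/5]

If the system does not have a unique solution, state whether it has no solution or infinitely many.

x_1 = -8/3, x_2 = 14/5, x_3 = 1/2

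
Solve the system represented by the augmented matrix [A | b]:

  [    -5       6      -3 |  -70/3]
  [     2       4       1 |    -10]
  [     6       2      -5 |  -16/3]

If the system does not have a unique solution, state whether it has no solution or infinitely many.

x_1 = 2/3, x_2 = -3, x_3 = 2/3

Row-reduce the augmented matrix:
R1 ← R1 / (-5).
R2 ← R2 − 2·R1.
R3 ← R3 − 6·R1.
R2 ← R2 / (32/5).
R1 ← R1 + 6/5·R2.
R3 ← R3 − 46/5·R2.
R3 ← R3 / (-133/16).
R1 ← R1 − 9/16·R3.
R2 ← R2 + 1/32·R3.
Reading off the reduced rows gives x_1 = 2/3, x_2 = -3, x_3 = 2/3.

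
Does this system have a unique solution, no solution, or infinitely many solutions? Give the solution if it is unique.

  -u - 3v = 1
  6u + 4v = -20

u = -4, v = 1

From equation 1: u = -1 − 3·v.
Substitute into equation 2 and solve: v = 1.
Then u = -4.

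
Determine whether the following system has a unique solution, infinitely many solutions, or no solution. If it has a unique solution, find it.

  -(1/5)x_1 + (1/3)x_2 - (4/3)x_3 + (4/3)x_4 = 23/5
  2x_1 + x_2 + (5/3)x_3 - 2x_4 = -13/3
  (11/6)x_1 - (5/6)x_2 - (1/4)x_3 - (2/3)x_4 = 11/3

Row-reduce:
R1 ← R1 / (-1/5).
R2 ← R2 − 2·R1.
R3 ← R3 − 11/6·R1.
R2 ← R2 / (13/3).
R1 ← R1 + 5/3·R2.
R3 ← R3 − 20/9·R2.
R3 ← R3 / (-3037/468).
R1 ← R1 − 85/39·R3.
R2 ← R2 + 35/13·R3.
Rank is 3 with 4 unknowns, leaving x_4 free.

infinitely many solutions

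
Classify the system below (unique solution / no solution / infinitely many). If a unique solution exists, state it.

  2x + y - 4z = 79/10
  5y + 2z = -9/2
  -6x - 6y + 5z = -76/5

x = 11/5, y = -1/2, z = -1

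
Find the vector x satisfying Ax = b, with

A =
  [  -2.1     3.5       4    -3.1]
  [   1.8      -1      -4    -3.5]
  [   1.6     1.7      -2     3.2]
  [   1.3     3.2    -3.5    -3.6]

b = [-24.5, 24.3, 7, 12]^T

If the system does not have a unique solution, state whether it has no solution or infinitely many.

x_1 = 6, x_2 = -2, x_3 = -2, x_4 = -1

Row-reduce the augmented matrix:
R1 ← R1 / (-21/10).
R2 ← R2 − 9/5·R1.
R3 ← R3 − 8/5·R1.
R4 ← R4 − 13/10·R1.
R2 ← R2 / (2).
R1 ← R1 + 5/3·R2.
R3 ← R3 − 131/30·R2.
R4 ← R4 − 161/30·R2.
R3 ← R3 / (241/105).
R1 ← R1 + 50/21·R3.
R2 ← R2 + 2/7·R3.
R4 ← R4 − 107/210·R3.
R4 ← R4 / (151007/19280).
R1 ← R1 − 5379/482·R4.
R2 ← R2 + 627/482·R4.
R3 ← R3 − 59981/9640·R4.
Reading off the reduced rows gives x_1 = 6, x_2 = -2, x_3 = -2, x_4 = -1.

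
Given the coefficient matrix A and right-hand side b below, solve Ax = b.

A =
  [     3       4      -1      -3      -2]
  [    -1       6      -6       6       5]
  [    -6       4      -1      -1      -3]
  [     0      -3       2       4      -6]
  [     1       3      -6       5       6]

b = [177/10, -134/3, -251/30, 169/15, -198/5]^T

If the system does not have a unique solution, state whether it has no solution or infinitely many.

Row-reduce the augmented matrix:
R1 ← R1 / (3).
R2 ← R2 + 1·R1.
R3 ← R3 + 6·R1.
R5 ← R5 − 1·R1.
R2 ← R2 / (22/3).
R1 ← R1 − 4/3·R2.
R3 ← R3 − 12·R2.
R4 ← R4 + 3·R2.
R5 ← R5 − 5/3·R2.
R3 ← R3 / (81/11).
R1 ← R1 − 9/11·R3.
R2 ← R2 + 19/22·R3.
R4 ← R4 + 13/22·R3.
R5 ← R5 + 93/22·R3.
R4 ← R4 / (391/81).
R1 ← R1 + 2/9·R4.
R2 ← R2 + 89/81·R4.
R3 ← R3 + 167/81·R4.
R5 ← R5 + 104/27·R4.
R5 ← R5 / (-2613/391).
R1 ← R1 + 53/391·R5.
R2 ← R2 + 892/391·R5.
R3 ← R3 + 1643/391·R5.
R4 ← R4 + 434/391·R5.
Reading off the reduced rows gives x_1 = 8/3, x_2 = 0, x_3 = 5/2, x_4 = -7/3, x_5 = -13/5.

x_1 = 8/3, x_2 = 0, x_3 = 5/2, x_4 = -7/3, x_5 = -13/5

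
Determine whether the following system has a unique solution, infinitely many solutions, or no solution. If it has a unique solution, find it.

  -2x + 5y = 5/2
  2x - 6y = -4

Row-reduce the augmented matrix:
R1 ← R1 / (-2).
R2 ← R2 − 2·R1.
R2 ← R2 / (-1).
R1 ← R1 + 5/2·R2.
Reading off the reduced rows gives x = 5/2, y = 3/2.

x = 5/2, y = 3/2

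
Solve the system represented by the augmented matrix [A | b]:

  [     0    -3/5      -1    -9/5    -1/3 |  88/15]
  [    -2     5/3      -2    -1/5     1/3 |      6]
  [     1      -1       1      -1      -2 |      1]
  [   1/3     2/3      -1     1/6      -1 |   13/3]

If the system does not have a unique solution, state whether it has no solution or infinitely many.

Row-reduce:
Swap R1 and R2.
R1 ← R1 / (-2).
R3 ← R3 − 1·R1.
R4 ← R4 − 1/3·R1.
R2 ← R2 / (-3/5).
R1 ← R1 + 5/6·R2.
R3 ← R3 + 1/6·R2.
R4 ← R4 − 17/18·R2.
R3 ← R3 / (5/18).
R1 ← R1 − 43/18·R3.
R2 ← R2 − 5/3·R3.
R4 ← R4 + 157/54·R3.
R4 ← R4 / (-449/50).
R1 ← R1 − 194/25·R4.
R2 ← R2 − 33/5·R4.
R3 ← R3 + 54/25·R4.
Rank is 4 with 5 unknowns, leaving x_5 free.

infinitely many solutions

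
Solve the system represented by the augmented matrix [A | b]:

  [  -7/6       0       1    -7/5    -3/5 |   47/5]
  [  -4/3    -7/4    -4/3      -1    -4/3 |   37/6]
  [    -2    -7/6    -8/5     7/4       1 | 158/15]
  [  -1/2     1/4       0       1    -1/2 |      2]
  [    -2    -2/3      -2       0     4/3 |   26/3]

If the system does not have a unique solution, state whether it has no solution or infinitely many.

x_1 = -6, x_2 = -2, x_3 = 3, x_4 = 0, x_5 = 1

Row-reduce the augmented matrix:
R1 ← R1 / (-7/6).
R2 ← R2 + 4/3·R1.
R3 ← R3 + 2·R1.
R4 ← R4 + 1/2·R1.
R5 ← R5 + 2·R1.
R2 ← R2 / (-7/4).
R3 ← R3 + 7/6·R2.
R4 ← R4 − 1/4·R2.
R5 ← R5 + 2/3·R2.
R3 ← R3 / (-524/315).
R1 ← R1 + 6/7·R3.
R2 ← R2 − 208/147·R3.
R4 ← R4 + 115/147·R3.
R5 ← R5 + 1222/441·R3.
R4 ← R4 / (-5711/73360).
R1 ← R1 + 3837/5240·R4.
R2 ← R2 − 13053/4585·R4.
R3 ← R3 + 4725/2096·R4.
R5 ← R5 + 149477/36680·R4.
R5 ← R5 / (1312973/17133).
R1 ← R1 − 75867/5711·R5.
R2 ← R2 + 297624/5711·R5.
R3 ← R3 − 476725/11422·R5.
R4 ← R4 − 109484/5711·R5.
Reading off the reduced rows gives x_1 = -6, x_2 = -2, x_3 = 3, x_4 = 0, x_5 = 1.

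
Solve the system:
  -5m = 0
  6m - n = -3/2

Row-reduce the augmented matrix:
R1 ← R1 / (-5).
R2 ← R2 − 6·R1.
R2 ← R2 / (-1).
Reading off the reduced rows gives m = 0, n = 3/2.

m = 0, n = 3/2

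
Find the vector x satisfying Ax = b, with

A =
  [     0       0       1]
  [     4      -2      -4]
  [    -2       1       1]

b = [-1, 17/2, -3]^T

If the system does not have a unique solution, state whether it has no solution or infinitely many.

no solution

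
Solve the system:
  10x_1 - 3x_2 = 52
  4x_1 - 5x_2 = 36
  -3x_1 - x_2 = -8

x_1 = 4, x_2 = -4

Row-reduce the augmented matrix:
R1 ← R1 / (10).
R2 ← R2 − 4·R1.
R3 ← R3 + 3·R1.
R2 ← R2 / (-19/5).
R1 ← R1 + 3/10·R2.
R3 ← R3 + 19/10·R2.
R3 reduces to 0 = 0, so the extra equation is consistent.
Reading off the reduced rows gives x_1 = 4, x_2 = -4.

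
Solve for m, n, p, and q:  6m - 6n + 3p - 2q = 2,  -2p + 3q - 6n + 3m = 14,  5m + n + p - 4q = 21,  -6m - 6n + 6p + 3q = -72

Row-reduce the augmented matrix:
R1 ← R1 / (6).
R2 ← R2 − 3·R1.
R3 ← R3 − 5·R1.
R4 ← R4 + 6·R1.
R2 ← R2 / (-3).
R1 ← R1 + 1·R2.
R3 ← R3 − 6·R2.
R4 ← R4 + 12·R2.
R3 ← R3 / (-17/2).
R1 ← R1 − 5/3·R3.
R2 ← R2 − 7/6·R3.
R4 ← R4 − 23·R3.
R4 ← R4 / (1/3).
R1 ← R1 + 5/9·R4.
R2 ← R2 + 5/9·R4.
R3 ← R3 + 2/3·R4.
Reading off the reduced rows gives m = 6, n = 3, p = -4, q = 2.

m = 6, n = 3, p = -4, q = 2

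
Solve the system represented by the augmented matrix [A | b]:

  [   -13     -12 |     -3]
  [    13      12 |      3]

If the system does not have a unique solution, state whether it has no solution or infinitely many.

infinitely many solutions

Row-reduce:
R1 ← R1 / (-13).
R2 ← R2 − 13·R1.
Rank is 1 with 2 unknowns, leaving x_2 free.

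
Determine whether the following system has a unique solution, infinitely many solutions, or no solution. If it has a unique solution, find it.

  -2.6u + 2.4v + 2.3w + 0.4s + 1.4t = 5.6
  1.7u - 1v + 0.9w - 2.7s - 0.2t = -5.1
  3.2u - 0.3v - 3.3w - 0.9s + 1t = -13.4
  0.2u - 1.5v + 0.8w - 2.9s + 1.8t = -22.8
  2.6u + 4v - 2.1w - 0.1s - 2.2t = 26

u = 3, v = 4, w = 4, s = 4, t = -5

Row-reduce the augmented matrix:
R1 ← R1 / (-13/5).
R2 ← R2 − 17/10·R1.
R3 ← R3 − 16/5·R1.
R4 ← R4 − 1/5·R1.
R5 ← R5 − 13/5·R1.
R2 ← R2 / (37/65).
R1 ← R1 + 12/13·R2.
R3 ← R3 − 69/26·R2.
R4 ← R4 + 171/130·R2.
R5 ← R5 − 32/5·R2.
R3 ← R3 / (-17281/1480).
R1 ← R1 − 223/74·R3.
R2 ← R2 − 625/148·R3.
R4 ← R4 − 9667/1480·R3.
R5 ← R5 + 4963/185·R3.
R4 ← R4 / (-205002/86405).
R1 ← R1 + 22107/17281·R4.
R2 ← R2 + 5523/17281·R4.
R3 ← R3 + 16222/17281·R4.
R5 ← R5 − 437759/172810·R4.
R5 ← R5 / (-1171597/292860).
R1 ← R1 + 86899/68334·R5.
R2 ← R2 − 5875/9762·R5.
R3 ← R3 + 125147/102501·R5.
R4 ← R4 + 278083/205002·R5.
Reading off the reduced rows gives u = 3, v = 4, w = 4, s = 4, t = -5.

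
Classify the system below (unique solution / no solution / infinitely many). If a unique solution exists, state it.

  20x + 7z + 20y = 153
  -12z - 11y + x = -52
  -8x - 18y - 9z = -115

x = 2, y = 6, z = -1

Row-reduce the augmented matrix:
R1 ← R1 / (20).
R2 ← R2 − 1·R1.
R3 ← R3 + 8·R1.
R2 ← R2 / (-12).
R1 ← R1 − 1·R2.
R3 ← R3 + 10·R2.
R3 ← R3 / (491/120).
R1 ← R1 + 163/240·R3.
R2 ← R2 − 247/240·R3.
Reading off the reduced rows gives x = 2, y = 6, z = -1.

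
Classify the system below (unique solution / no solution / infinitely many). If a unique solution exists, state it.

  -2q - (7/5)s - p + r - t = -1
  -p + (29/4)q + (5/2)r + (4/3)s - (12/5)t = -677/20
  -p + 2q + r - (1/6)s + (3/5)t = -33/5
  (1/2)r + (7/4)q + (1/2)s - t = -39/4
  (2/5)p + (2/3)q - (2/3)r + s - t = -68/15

Row-reduce:
R1 ← R1 / (-1).
R2 ← R2 + 1·R1.
R3 ← R3 + 1·R1.
R5 ← R5 − 2/5·R1.
R2 ← R2 / (37/4).
R1 ← R1 − 2·R2.
R3 ← R3 − 4·R2.
R4 ← R4 − 7/4·R2.
R5 ← R5 + 2/15·R2.
R3 ← R3 / (-24/37).
R1 ← R1 + 49/37·R3.
R2 ← R2 − 6/37·R3.
R4 ← R4 − 8/37·R3.
R5 ← R5 + 136/555·R3.
Swap R4 and R5.
R4 ← R4 / (23/50).
R1 ← R1 − 169/240·R4.
R2 ← R2 − 37/120·R4.
R3 ← R3 + 19/240·R4.
Row 5 reduces to 0 = -2/3, a contradiction. The system is inconsistent.

no solution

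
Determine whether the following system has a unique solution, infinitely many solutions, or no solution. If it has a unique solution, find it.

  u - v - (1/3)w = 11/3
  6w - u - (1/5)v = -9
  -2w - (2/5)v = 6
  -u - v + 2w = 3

Row-reduce the augmented matrix:
R2 ← R2 + 1·R1.
R4 ← R4 + 1·R1.
R2 ← R2 / (-6/5).
R1 ← R1 + 1·R2.
R3 ← R3 + 2/5·R2.
R4 ← R4 + 2·R2.
R3 ← R3 / (-35/9).
R1 ← R1 + 91/18·R3.
R2 ← R2 + 85/18·R3.
R4 ← R4 + 70/9·R3.
R4 reduces to 0 = 0, so the extra equation is consistent.
Reading off the reduced rows gives u = -2, v = -5, w = -2.

u = -2, v = -5, w = -2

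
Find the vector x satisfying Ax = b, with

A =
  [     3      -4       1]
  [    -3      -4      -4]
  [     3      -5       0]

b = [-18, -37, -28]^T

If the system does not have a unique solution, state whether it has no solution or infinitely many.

Row-reduce the augmented matrix:
R1 ← R1 / (3).
R2 ← R2 + 3·R1.
R3 ← R3 − 3·R1.
R2 ← R2 / (-8).
R1 ← R1 + 4/3·R2.
R3 ← R3 + 1·R2.
R3 ← R3 / (-5/8).
R1 ← R1 − 5/6·R3.
R2 ← R2 − 3/8·R3.
Reading off the reduced rows gives x_1 = -1, x_2 = 5, x_3 = 5.

x_1 = -1, x_2 = 5, x_3 = 5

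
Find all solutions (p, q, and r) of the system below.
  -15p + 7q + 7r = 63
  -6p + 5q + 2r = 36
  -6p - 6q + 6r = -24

Row-reduce:
R1 ← R1 / (-15).
R2 ← R2 + 6·R1.
R3 ← R3 + 6·R1.
R2 ← R2 / (11/5).
R1 ← R1 + 7/15·R2.
R3 ← R3 + 44/5·R2.
Row 3 reduces to 0 = -6, a contradiction. The system is inconsistent.

no solution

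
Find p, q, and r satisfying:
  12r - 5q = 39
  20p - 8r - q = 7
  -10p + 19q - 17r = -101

p = 1, q = -3, r = 2

Row-reduce the augmented matrix:
Swap R1 and R2.
R1 ← R1 / (20).
R3 ← R3 + 10·R1.
R2 ← R2 / (-5).
R1 ← R1 + 1/20·R2.
R3 ← R3 − 37/2·R2.
R3 ← R3 / (117/5).
R1 ← R1 + 13/25·R3.
R2 ← R2 + 12/5·R3.
Reading off the reduced rows gives p = 1, q = -3, r = 2.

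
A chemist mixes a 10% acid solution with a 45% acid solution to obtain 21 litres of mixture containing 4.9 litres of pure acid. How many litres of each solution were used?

Let a = litres of solution A, b = litres of solution B.
  a + b = 21
  (1/10)a + (9/20)b = 49/10
From equation 1: a = 21 − b.
Substitute into equation 2 and solve: b = 8.
Then a = 13.

litres of solution A: 13, litres of solution B: 8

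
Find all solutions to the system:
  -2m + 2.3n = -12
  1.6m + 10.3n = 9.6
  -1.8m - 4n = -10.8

m = 6, n = 0

Row-reduce the augmented matrix:
R1 ← R1 / (-2).
R2 ← R2 − 8/5·R1.
R3 ← R3 + 9/5·R1.
R2 ← R2 / (607/50).
R1 ← R1 + 23/20·R2.
R3 ← R3 + 607/100·R2.
R3 reduces to 0 = 0, so the extra equation is consistent.
Reading off the reduced rows gives m = 6, n = 0.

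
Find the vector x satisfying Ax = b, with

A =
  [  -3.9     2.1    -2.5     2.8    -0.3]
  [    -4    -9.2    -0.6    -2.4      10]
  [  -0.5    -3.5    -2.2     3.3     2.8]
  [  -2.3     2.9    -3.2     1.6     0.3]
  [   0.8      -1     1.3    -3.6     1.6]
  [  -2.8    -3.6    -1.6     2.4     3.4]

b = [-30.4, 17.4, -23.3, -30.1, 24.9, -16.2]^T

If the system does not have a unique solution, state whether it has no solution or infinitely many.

Row-reduce the augmented matrix:
R1 ← R1 / (-39/10).
R2 ← R2 + 4·R1.
R3 ← R3 + 1/2·R1.
R4 ← R4 + 23/10·R1.
R5 ← R5 − 4/5·R1.
R6 ← R6 + 14/5·R1.
R2 ← R2 / (-738/65).
R1 ← R1 + 7/13·R2.
R3 ← R3 + 49/13·R2.
R4 ← R4 − 108/65·R2.
R5 ← R5 + 37/65·R2.
R6 ← R6 + 332/65·R2.
R3 ← R3 / (-14012/5535).
R1 ← R1 − 1213/2214·R3.
R2 ← R2 + 383/2214·R3.
R4 ← R4 + 1769/1230·R3.
R5 ← R5 − 3812/5535·R3.
R6 ← R6 + 3812/5535·R3.
R4 ← R4 / (-977449/280240).
R1 ← R1 − 30677/56048·R4.
R2 ← R2 − 8057/56048·R4.
R3 ← R3 + 51931/28024·R4.
R5 ← R5 + 52023/35030·R4.
R6 ← R6 − 52023/35030·R4.
R5 ← R5 / (-603743/4887245).
R1 ← R1 + 170693/977449·R5.
R2 ← R2 + 755080/977449·R5.
R3 ← R3 + 88898/88859·R5.
R4 ← R4 + 649273/977449·R5.
R6 ← R6 − 603743/4887245·R5.
R6 reduces to 0 = 0, so the extra equation is consistent.
Reading off the reduced rows gives x_1 = 0, x_2 = -2, x_3 = 5, x_4 = -5, x_5 = -1.

x_1 = 0, x_2 = -2, x_3 = 5, x_4 = -5, x_5 = -1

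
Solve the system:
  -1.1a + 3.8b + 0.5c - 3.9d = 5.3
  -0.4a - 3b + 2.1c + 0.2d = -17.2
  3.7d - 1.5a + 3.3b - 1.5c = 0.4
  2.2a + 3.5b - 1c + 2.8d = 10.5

Row-reduce the augmented matrix:
R1 ← R1 / (-11/10).
R2 ← R2 + 2/5·R1.
R3 ← R3 + 3/2·R1.
R4 ← R4 − 11/5·R1.
R2 ← R2 / (-241/55).
R1 ← R1 + 38/11·R2.
R3 ← R3 + 207/110·R2.
R4 ← R4 − 111/10·R2.
R3 ← R3 / (-14487/4820).
R1 ← R1 + 474/241·R3.
R2 ← R2 + 211/482·R3.
R4 ← R4 − 23421/4820·R3.
R4 ← R4 / (303147/24145).
R1 ← R1 + 15341/4829·R4.
R2 ← R2 + 22912/14487·R4.
R3 ← R3 + 40118/14487·R4.
Reading off the reduced rows gives a = 3, b = 1, c = -6, d = -2.

a = 3, b = 1, c = -6, d = -2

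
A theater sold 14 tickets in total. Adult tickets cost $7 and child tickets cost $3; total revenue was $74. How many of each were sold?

adult tickets: 8, child tickets: 6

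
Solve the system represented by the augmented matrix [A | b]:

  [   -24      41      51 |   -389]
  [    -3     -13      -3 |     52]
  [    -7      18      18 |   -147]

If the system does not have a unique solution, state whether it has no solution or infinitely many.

Row-reduce:
R1 ← R1 / (-24).
R2 ← R2 + 3·R1.
R3 ← R3 + 7·R1.
R2 ← R2 / (-145/8).
R1 ← R1 + 41/24·R2.
R3 ← R3 − 145/24·R2.
Rank is 2 with 3 unknowns, leaving x_3 free.

infinitely many solutions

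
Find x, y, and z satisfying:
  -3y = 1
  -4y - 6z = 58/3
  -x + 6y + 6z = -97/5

Row-reduce the augmented matrix:
Swap R1 and R3.
R1 ← R1 / (-1).
R2 ← R2 / (-4).
R1 ← R1 + 6·R2.
R3 ← R3 + 3·R2.
R3 ← R3 / (9/2).
R1 ← R1 − 3·R3.
R2 ← R2 − 3/2·R3.
Reading off the reduced rows gives x = -3/5, y = -1/3, z = -3.

x = -3/5, y = -1/3, z = -3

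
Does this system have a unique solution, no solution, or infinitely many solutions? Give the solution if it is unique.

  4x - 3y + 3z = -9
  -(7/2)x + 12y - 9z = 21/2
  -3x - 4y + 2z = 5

infinitely many solutions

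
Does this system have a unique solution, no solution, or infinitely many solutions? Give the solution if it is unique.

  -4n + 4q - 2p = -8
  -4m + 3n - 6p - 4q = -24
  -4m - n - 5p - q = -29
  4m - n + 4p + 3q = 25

Row-reduce:
Swap R1 and R2.
R1 ← R1 / (-4).
R3 ← R3 + 4·R1.
R4 ← R4 − 4·R1.
R2 ← R2 / (-4).
R1 ← R1 + 3/4·R2.
R3 ← R3 + 4·R2.
R4 ← R4 − 2·R2.
R3 ← R3 / (3).
R1 ← R1 − 15/8·R3.
R2 ← R2 − 1/2·R3.
R4 ← R4 + 3·R3.
Rank is 3 with 4 unknowns, leaving q free.

infinitely many solutions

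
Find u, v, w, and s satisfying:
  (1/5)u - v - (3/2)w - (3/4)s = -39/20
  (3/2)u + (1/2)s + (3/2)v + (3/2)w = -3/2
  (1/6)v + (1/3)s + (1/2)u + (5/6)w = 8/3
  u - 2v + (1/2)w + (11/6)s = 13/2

u = -1, v = -5, w = 6, s = -3

Row-reduce the augmented matrix:
R1 ← R1 / (1/5).
R2 ← R2 − 3/2·R1.
R3 ← R3 − 1/2·R1.
R4 ← R4 − 1·R1.
R2 ← R2 / (9).
R1 ← R1 + 5·R2.
R3 ← R3 − 8/3·R2.
R4 ← R4 − 3·R2.
R3 ← R3 / (29/36).
R1 ← R1 + 5/12·R3.
R2 ← R2 − 17/12·R3.
R4 ← R4 − 15/4·R3.
R4 ← R4 / (595/348).
R1 ← R1 + 25/174·R4.
R2 ← R2 + 1/87·R4.
R3 ← R3 − 85/174·R4.
Reading off the reduced rows gives u = -1, v = -5, w = 6, s = -3.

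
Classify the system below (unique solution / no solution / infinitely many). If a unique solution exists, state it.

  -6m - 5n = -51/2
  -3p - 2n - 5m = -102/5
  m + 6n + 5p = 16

m = 3, n = 3/2, p = 4/5

Row-reduce the augmented matrix:
R1 ← R1 / (-6).
R2 ← R2 + 5·R1.
R3 ← R3 − 1·R1.
R2 ← R2 / (13/6).
R1 ← R1 − 5/6·R2.
R3 ← R3 − 31/6·R2.
R3 ← R3 / (158/13).
R1 ← R1 − 15/13·R3.
R2 ← R2 + 18/13·R3.
Reading off the reduced rows gives m = 3, n = 3/2, p = 4/5.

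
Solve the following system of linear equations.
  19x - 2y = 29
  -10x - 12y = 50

Row-reduce the augmented matrix:
R1 ← R1 / (19).
R2 ← R2 + 10·R1.
R2 ← R2 / (-248/19).
R1 ← R1 + 2/19·R2.
Reading off the reduced rows gives x = 1, y = -5.

x = 1, y = -5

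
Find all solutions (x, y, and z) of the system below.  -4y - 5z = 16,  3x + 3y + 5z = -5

Row-reduce:
Swap R1 and R2.
R1 ← R1 / (3).
R2 ← R2 / (-4).
R1 ← R1 − 1·R2.
Rank is 2 with 3 unknowns, leaving z free.

infinitely many solutions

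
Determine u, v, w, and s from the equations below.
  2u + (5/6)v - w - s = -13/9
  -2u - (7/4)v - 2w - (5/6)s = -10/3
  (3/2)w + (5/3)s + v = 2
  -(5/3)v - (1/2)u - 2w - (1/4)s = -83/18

u = -1/2, v = 2/3, w = 2, s = -1

Row-reduce the augmented matrix:
R1 ← R1 / (2).
R2 ← R2 + 2·R1.
R4 ← R4 + 1/2·R1.
R2 ← R2 / (-11/12).
R1 ← R1 − 5/12·R2.
R3 ← R3 − 1·R2.
R4 ← R4 + 35/24·R2.
R3 ← R3 / (-39/22).
R1 ← R1 + 41/22·R3.
R2 ← R2 − 36/11·R3.
R4 ← R4 − 111/44·R3.
R4 ← R4 / (101/52).
R1 ← R1 + 115/117·R4.
R2 ← R2 − 18/13·R4.
R3 ← R3 − 22/117·R4.
Reading off the reduced rows gives u = -1/2, v = 2/3, w = 2, s = -1.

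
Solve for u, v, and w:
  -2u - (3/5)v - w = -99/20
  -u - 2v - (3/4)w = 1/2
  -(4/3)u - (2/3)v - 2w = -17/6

u = 3, v = -7/4, w = 0

Row-reduce the augmented matrix:
R1 ← R1 / (-2).
R2 ← R2 + 1·R1.
R3 ← R3 + 4/3·R1.
R2 ← R2 / (-17/10).
R1 ← R1 − 3/10·R2.
R3 ← R3 + 4/15·R2.
R3 ← R3 / (-22/17).
R1 ← R1 − 31/68·R3.
R2 ← R2 − 5/34·R3.
Reading off the reduced rows gives u = 3, v = -7/4, w = 0.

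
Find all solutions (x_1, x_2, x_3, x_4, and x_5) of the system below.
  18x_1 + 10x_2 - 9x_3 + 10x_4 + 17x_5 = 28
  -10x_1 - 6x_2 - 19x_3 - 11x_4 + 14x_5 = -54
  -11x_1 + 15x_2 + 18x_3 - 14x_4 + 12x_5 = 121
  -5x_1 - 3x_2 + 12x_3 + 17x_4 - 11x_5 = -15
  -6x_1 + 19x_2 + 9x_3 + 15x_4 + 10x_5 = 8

x_1 = 3, x_2 = -2, x_3 = 6, x_4 = -2, x_5 = 4

Row-reduce the augmented matrix:
R1 ← R1 / (18).
R2 ← R2 + 10·R1.
R3 ← R3 + 11·R1.
R4 ← R4 + 5·R1.
R5 ← R5 + 6·R1.
R2 ← R2 / (-4/9).
R1 ← R1 − 5/9·R2.
R3 ← R3 − 190/9·R2.
R4 ← R4 + 2/9·R2.
R5 ← R5 − 67/3·R2.
R3 ← R3 / (-2255/2).
R1 ← R1 + 61/2·R3.
R2 ← R2 − 54·R3.
R4 ← R4 − 43/2·R3.
R5 ← R5 + 1200·R3.
R4 ← R4 / (958/55).
R1 ← R1 − 211/220·R4.
R2 ← R2 + 113/220·R4.
R3 ← R3 − 13/55·R4.
R5 ← R5 − 1249/44·R4.
R5 ← R5 / (-835233/39278).
R1 ← R1 + 26771/39278·R5.
R2 ← R2 − 69329/39278·R5.
R3 ← R3 + 20763/19639·R5.
R4 ← R4 − 4129/19639·R5.
Reading off the reduced rows gives x_1 = 3, x_2 = -2, x_3 = 6, x_4 = -2, x_5 = 4.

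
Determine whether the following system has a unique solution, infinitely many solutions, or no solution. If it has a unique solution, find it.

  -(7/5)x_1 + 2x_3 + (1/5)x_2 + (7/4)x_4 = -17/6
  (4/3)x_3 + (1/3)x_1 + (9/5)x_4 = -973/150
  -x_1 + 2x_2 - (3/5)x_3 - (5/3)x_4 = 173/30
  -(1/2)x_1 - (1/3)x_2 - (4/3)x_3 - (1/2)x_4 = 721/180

Row-reduce the augmented matrix:
R1 ← R1 / (-7/5).
R2 ← R2 − 1/3·R1.
R3 ← R3 + 1·R1.
R4 ← R4 + 1/2·R1.
R2 ← R2 / (1/21).
R1 ← R1 + 1/7·R2.
R3 ← R3 − 13/7·R2.
R4 ← R4 + 17/42·R2.
R3 ← R3 / (-363/5).
R1 ← R1 − 4·R3.
R2 ← R2 − 38·R3.
R4 ← R4 − 40/3·R3.
R4 ← R4 / (85207/65340).
R1 ← R1 − 2593/5445·R4.
R2 ← R2 + 4921/21780·R4.
R3 ← R3 − 2681/2178·R4.
Reading off the reduced rows gives x_1 = -5/2, x_2 = -2/3, x_3 = -1, x_4 = -12/5.

x_1 = -5/2, x_2 = -2/3, x_3 = -1, x_4 = -12/5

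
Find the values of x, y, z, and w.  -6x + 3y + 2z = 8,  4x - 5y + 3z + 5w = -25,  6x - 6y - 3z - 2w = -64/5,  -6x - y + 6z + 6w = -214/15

x = -2/3, y = 8/3, z = -2, w = -3/5

Row-reduce the augmented matrix:
R1 ← R1 / (-6).
R2 ← R2 − 4·R1.
R3 ← R3 − 6·R1.
R4 ← R4 + 6·R1.
R2 ← R2 / (-3).
R1 ← R1 + 1/2·R2.
R3 ← R3 + 3·R2.
R4 ← R4 + 4·R2.
R3 ← R3 / (-16/3).
R1 ← R1 + 19/18·R3.
R2 ← R2 + 13/9·R3.
R4 ← R4 + 16/9·R3.
R4 ← R4 / (5/3).
R1 ← R1 − 53/96·R4.
R2 ← R2 − 11/48·R4.
R3 ← R3 − 21/16·R4.
Reading off the reduced rows gives x = -2/3, y = 8/3, z = -2, w = -3/5.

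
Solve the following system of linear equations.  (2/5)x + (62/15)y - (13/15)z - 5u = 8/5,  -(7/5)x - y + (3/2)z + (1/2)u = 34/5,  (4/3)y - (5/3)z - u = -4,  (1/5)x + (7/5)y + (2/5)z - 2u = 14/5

infinitely many solutions

Row-reduce:
R1 ← R1 / (2/5).
R2 ← R2 + 7/5·R1.
R4 ← R4 − 1/5·R1.
R2 ← R2 / (202/15).
R1 ← R1 − 31/3·R2.
R3 ← R3 − 4/3·R2.
R4 ← R4 + 2/3·R2.
R3 ← R3 / (-153/101).
R1 ← R1 + 100/101·R3.
R2 ← R2 + 23/202·R3.
R4 ← R4 − 153/202·R3.
Rank is 3 with 4 unknowns, leaving u free.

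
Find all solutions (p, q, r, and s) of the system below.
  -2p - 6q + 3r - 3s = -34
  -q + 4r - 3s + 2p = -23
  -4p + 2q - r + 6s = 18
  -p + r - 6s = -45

p = 5, q = -1, r = -4, s = 6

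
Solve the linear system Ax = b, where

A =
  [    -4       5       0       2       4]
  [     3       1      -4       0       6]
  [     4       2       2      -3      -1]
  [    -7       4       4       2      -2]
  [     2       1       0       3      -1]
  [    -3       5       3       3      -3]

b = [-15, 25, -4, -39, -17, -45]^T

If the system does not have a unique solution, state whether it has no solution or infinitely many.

no solution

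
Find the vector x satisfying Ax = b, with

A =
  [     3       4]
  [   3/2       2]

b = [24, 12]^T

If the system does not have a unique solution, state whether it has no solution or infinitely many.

Row-reduce:
R1 ← R1 / (3).
R2 ← R2 − 3/2·R1.
Rank is 1 with 2 unknowns, leaving x_2 free.

infinitely many solutions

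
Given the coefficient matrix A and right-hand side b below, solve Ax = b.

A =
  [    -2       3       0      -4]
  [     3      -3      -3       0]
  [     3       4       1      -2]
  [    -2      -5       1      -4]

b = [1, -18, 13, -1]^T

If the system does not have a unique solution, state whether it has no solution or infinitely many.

x_1 = 1, x_2 = 1, x_3 = 6, x_4 = 0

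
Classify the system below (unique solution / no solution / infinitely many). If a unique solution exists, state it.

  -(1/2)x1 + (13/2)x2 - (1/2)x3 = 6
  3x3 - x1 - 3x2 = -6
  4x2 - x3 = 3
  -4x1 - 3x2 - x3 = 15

no solution

Row-reduce:
R1 ← R1 / (-1/2).
R2 ← R2 + 1·R1.
R4 ← R4 + 4·R1.
R2 ← R2 / (-16).
R1 ← R1 + 13·R2.
R3 ← R3 − 4·R2.
R4 ← R4 + 55·R2.
Swap R3 and R4.
R3 ← R3 / (-43/4).
R1 ← R1 + 9/4·R3.
R2 ← R2 + 1/4·R3.
Row 4 reduces to 0 = -3/2, a contradiction. The system is inconsistent.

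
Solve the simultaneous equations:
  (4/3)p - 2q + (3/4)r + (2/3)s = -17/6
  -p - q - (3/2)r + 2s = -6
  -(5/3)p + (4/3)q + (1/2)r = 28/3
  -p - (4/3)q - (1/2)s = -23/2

Row-reduce the augmented matrix:
R1 ← R1 / (4/3).
R2 ← R2 + 1·R1.
R3 ← R3 + 5/3·R1.
R4 ← R4 + 1·R1.
R2 ← R2 / (-5/2).
R1 ← R1 + 3/2·R2.
R3 ← R3 + 7/6·R2.
R4 ← R4 + 17/6·R2.
R3 ← R3 / (15/8).
R1 ← R1 − 9/8·R3.
R2 ← R2 − 3/8·R3.
R4 ← R4 − 13/8·R3.
R4 ← R4 / (-229/90).
R1 ← R1 + 4/5·R4.
R2 ← R2 + 14/15·R4.
R3 ← R3 + 8/45·R4.
Reading off the reduced rows gives p = 1, q = 6, r = 6, s = 5.

p = 1, q = 6, r = 6, s = 5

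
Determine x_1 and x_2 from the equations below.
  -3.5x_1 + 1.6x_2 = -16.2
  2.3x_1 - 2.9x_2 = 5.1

x_1 = 6, x_2 = 3

Row-reduce the augmented matrix:
R1 ← R1 / (-7/2).
R2 ← R2 − 23/10·R1.
R2 ← R2 / (-647/350).
R1 ← R1 + 16/35·R2.
Reading off the reduced rows gives x_1 = 6, x_2 = 3.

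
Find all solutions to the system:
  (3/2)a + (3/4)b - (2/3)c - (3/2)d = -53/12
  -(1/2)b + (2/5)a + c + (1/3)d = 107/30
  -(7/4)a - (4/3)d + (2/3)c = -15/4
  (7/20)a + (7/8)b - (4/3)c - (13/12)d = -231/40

Row-reduce:
R1 ← R1 / (3/2).
R2 ← R2 − 2/5·R1.
R3 ← R3 + 7/4·R1.
R4 ← R4 − 7/20·R1.
R2 ← R2 / (-7/10).
R1 ← R1 − 1/2·R2.
R3 ← R3 − 7/8·R2.
R4 ← R4 − 7/10·R2.
R3 ← R3 / (49/36).
R1 ← R1 − 25/63·R3.
R2 ← R2 + 106/63·R3.
Rank is 3 with 4 unknowns, leaving d free.

infinitely many solutions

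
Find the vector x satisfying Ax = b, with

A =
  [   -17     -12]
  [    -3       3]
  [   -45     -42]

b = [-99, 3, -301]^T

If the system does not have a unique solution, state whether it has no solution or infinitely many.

Row-reduce:
R1 ← R1 / (-17).
R2 ← R2 + 3·R1.
R3 ← R3 + 45·R1.
R2 ← R2 / (87/17).
R1 ← R1 − 12/17·R2.
R3 ← R3 + 174/17·R2.
Row 3 reduces to 0 = 2, a contradiction. The system is inconsistent.

no solution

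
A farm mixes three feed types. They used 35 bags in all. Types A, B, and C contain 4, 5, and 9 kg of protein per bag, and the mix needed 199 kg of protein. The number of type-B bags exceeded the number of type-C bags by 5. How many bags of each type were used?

type-A bags: 12, type-B bags: 14, type-C bags: 9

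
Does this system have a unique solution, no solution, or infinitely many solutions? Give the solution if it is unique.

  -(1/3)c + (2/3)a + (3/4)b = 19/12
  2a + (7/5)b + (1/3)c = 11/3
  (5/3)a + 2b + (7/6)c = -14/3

Row-reduce the augmented matrix:
R1 ← R1 / (2/3).
R2 ← R2 − 2·R1.
R3 ← R3 − 5/3·R1.
R2 ← R2 / (-17/20).
R1 ← R1 − 9/8·R2.
R3 ← R3 − 1/8·R2.
R3 ← R3 / (112/51).
R1 ← R1 − 43/34·R3.
R2 ← R2 + 80/51·R3.
Reading off the reduced rows gives a = 6, b = -5, c = -4.

a = 6, b = -5, c = -4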